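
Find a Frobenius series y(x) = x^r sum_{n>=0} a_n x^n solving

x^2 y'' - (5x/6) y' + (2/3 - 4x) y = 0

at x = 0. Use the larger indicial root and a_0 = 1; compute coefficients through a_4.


Write in Frobenius form y'' + (p(x)/x) y' + (q(x)/x^2) y = 0:
  p(x) = -5/6,  q(x) = 2/3 - 4x.
Indicial equation: r(r-1) + (-5/6) r + (2/3) = 0 -> roots r_1 = 4/3, r_2 = 1/2.
Take r = r_1 = 4/3. Let y(x) = x^r sum_{n>=0} a_n x^n with a_0 = 1.
Substitute y = x^r sum a_n x^n and match x^{r+n}. The recurrence is
  D(n) a_n - 4 a_{n-1} = 0,  where D(n) = (r+n)(r+n-1) + (-5/6)(r+n) + (2/3).
  a_n = 4 / D(n) * a_{n-1}.
Since the indicial polynomial factors as (r - r_1)(r - r_2), D(n) = (r_1 + n - r_1)(r_1 + n - r_2) = n(n + 5/6).
Evaluating step by step (a_0 = 1):
  n = 1: D(1) = 1(1 + 5/6) = 11/6; numerator = 4(1) = 4; a_1 = (4)/(11/6) = 24/11
  n = 2: D(2) = 2(2 + 5/6) = 17/3; numerator = 4(24/11) = 96/11; a_2 = (96/11)/(17/3) = 288/187
  n = 3: D(3) = 3(3 + 5/6) = 23/2; numerator = 4(288/187) = 1152/187; a_3 = (1152/187)/(23/2) = 2304/4301
  n = 4: D(4) = 4(4 + 5/6) = 58/3; numerator = 4(2304/4301) = 9216/4301; a_4 = (9216/4301)/(58/3) = 13824/124729

r = 4/3; a_0 = 1; a_1 = 24/11; a_2 = 288/187; a_3 = 2304/4301; a_4 = 13824/124729


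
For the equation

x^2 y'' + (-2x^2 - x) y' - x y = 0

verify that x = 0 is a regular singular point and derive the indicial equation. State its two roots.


Divide by x^2 to reach normal form y'' + P_1(x) y' + P_2(x) y = 0 with P_1(x) = -2 - 1/x and P_2(x) = -1/x.
x = 0 is a singular point because the y'-coefficient -2 - 1/x has a pole at x = 0 and the y-coefficient -1/x has a pole at x = 0.
It is a regular singular point because x P_1(x) = p(x) = -2x - 1 and x^2 P_2(x) = q(x) = -x are polynomials, hence analytic at x = 0.
p(0) = -1,  q(0) = 0.
Indicial equation: r(r-1) + p(0) r + q(0) = 0, i.e. r^2 + (p(0) - 1) r + q(0) = 0, i.e. r^2 - 2 r = 0.
Discriminant: (-2)^2 - 4(0) = 4, so r = (2 ± 2)/2.
Solving: r_1 = 2, r_2 = 0.

indicial: r^2 - 2 r = 0; roots r_1 = 2, r_2 = 0


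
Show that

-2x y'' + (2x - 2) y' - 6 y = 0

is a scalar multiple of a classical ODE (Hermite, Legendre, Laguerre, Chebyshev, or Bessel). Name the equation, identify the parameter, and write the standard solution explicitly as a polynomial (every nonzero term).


All three coefficients share the factor -2; dividing through by -2 gives  x y'' + (1 - x) y' + 3 y = 0.
This matches the Laguerre equation x y'' + (1 - x) y' + n y = 0 with n = 3; the polynomial solution is L_3(x).
With y = sum_k a_k x^k, matching x^k gives (k+1)k a_{k+1} + (k+1) a_{k+1} - k a_k + n a_k = 0, i.e. (k+1)^2 a_{k+1} = (k - n) a_k = (k - 3) a_k. The right side vanishes at k = 3, so the series terminates at degree 3.
Standard normalization L_n(0) = 1 gives a_0 = 1. Work upward with a_{k+1} = (k - 3) a_k / (k+1)^2:
  a_1 = (0 - 3)(1) / 1^2 = -3/1 = -3
  a_2 = (1 - 3)(-3) / 2^2 = 6/4 = 3/2
  a_3 = (2 - 3)(3/2) / 3^2 = (-3/2)/9 = -1/6
Hence L_3(x) = -x^3/6 + 3 x^2/2 - 3 x + 1.

L_3(x); series = -x^3/6 + 3 x^2/2 - 3 x + 1


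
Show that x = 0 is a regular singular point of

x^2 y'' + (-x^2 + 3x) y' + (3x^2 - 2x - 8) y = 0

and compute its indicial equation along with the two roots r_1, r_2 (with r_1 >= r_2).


Divide by x^2 to reach normal form y'' + P_1(x) y' + P_2(x) y = 0 with P_1(x) = -1 + 3/x and P_2(x) = 3 - 2/x - 8/x^2.
x = 0 is a singular point because the y'-coefficient -1 + 3/x has a pole at x = 0 and the y-coefficient 3 - 2/x - 8/x^2 has a pole at x = 0.
It is a regular singular point because x P_1(x) = p(x) = 3 - x and x^2 P_2(x) = q(x) = 3x^2 - 2x - 8 are polynomials, hence analytic at x = 0.
p(0) = 3,  q(0) = -8.
Indicial equation: r(r-1) + p(0) r + q(0) = 0, i.e. r^2 + (p(0) - 1) r + q(0) = 0, i.e. r^2 + 2 r - 8 = 0.
Discriminant: (2)^2 - 4(-8) = 36, so r = (-2 ± 6)/2.
Solving: r_1 = 2, r_2 = -4.

indicial: r^2 + 2 r - 8 = 0; roots r_1 = 2, r_2 = -4


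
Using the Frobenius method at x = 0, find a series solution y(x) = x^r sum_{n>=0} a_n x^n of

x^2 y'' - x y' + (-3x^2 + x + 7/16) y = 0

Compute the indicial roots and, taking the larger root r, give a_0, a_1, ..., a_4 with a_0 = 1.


Write in Frobenius form y'' + (p(x)/x) y' + (q(x)/x^2) y = 0:
  p(x) = -1,  q(x) = -3x^2 + x + 7/16.
Indicial equation: r(r-1) + (-1) r + (7/16) = 0 -> roots r_1 = 7/4, r_2 = 1/4.
Take r = r_1 = 7/4. Let y(x) = x^r sum_{n>=0} a_n x^n with a_0 = 1.
Substitute y = x^r sum a_n x^n and match x^{r+n}. The recurrence is
  D(n) a_n + 1 a_{n-1} - 3 a_{n-2} = 0,  where D(n) = (r+n)(r+n-1) + (-1)(r+n) + (7/16).
  a_n = [-1 a_{n-1} + 3 a_{n-2}] / D(n).
Since the indicial polynomial factors as (r - r_1)(r - r_2), D(n) = (r_1 + n - r_1)(r_1 + n - r_2) = n(n + 3/2).
Evaluating step by step (a_0 = 1):
  n = 1: D(1) = 1(1 + 3/2) = 5/2; numerator = -1(1) = -1; a_1 = (-1)/(5/2) = -2/5
  n = 2: D(2) = 2(2 + 3/2) = 7; numerator = -1(-2/5) + 3(1) = 17/5; a_2 = (17/5)/(7) = 17/35
  n = 3: D(3) = 3(3 + 3/2) = 27/2; numerator = -1(17/35) + 3(-2/5) = -59/35; a_3 = (-59/35)/(27/2) = -118/945
  n = 4: D(4) = 4(4 + 3/2) = 22; numerator = -1(-118/945) + 3(17/35) = 299/189; a_4 = (299/189)/(22) = 299/4158

r = 7/4; a_0 = 1; a_1 = -2/5; a_2 = 17/35; a_3 = -118/945; a_4 = 299/4158


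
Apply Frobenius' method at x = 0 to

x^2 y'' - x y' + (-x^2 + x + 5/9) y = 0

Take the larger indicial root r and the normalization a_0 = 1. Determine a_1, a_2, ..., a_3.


Write in Frobenius form y'' + (p(x)/x) y' + (q(x)/x^2) y = 0:
  p(x) = -1,  q(x) = -x^2 + x + 5/9.
Indicial equation: r(r-1) + (-1) r + (5/9) = 0 -> roots r_1 = 5/3, r_2 = 1/3.
Take r = r_1 = 5/3. Let y(x) = x^r sum_{n>=0} a_n x^n with a_0 = 1.
Substitute y = x^r sum a_n x^n and match x^{r+n}. The recurrence is
  D(n) a_n + 1 a_{n-1} - 1 a_{n-2} = 0,  where D(n) = (r+n)(r+n-1) + (-1)(r+n) + (5/9).
  a_n = [-1 a_{n-1} + 1 a_{n-2}] / D(n).
Since the indicial polynomial factors as (r - r_1)(r - r_2), D(n) = (r_1 + n - r_1)(r_1 + n - r_2) = n(n + 4/3).
Evaluating step by step (a_0 = 1):
  n = 1: D(1) = 1(1 + 4/3) = 7/3; numerator = -1(1) = -1; a_1 = (-1)/(7/3) = -3/7
  n = 2: D(2) = 2(2 + 4/3) = 20/3; numerator = -1(-3/7) + 1(1) = 10/7; a_2 = (10/7)/(20/3) = 3/14
  n = 3: D(3) = 3(3 + 4/3) = 13; numerator = -1(3/14) + 1(-3/7) = -9/14; a_3 = (-9/14)/(13) = -9/182

r = 5/3; a_0 = 1; a_1 = -3/7; a_2 = 3/14; a_3 = -9/182


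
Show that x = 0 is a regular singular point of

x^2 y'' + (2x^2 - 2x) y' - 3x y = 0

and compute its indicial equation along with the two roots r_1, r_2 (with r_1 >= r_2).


Divide by x^2 to reach normal form y'' + P_1(x) y' + P_2(x) y = 0 with P_1(x) = 2 - 2/x and P_2(x) = -3/x.
x = 0 is a singular point because the y'-coefficient 2 - 2/x has a pole at x = 0 and the y-coefficient -3/x has a pole at x = 0.
It is a regular singular point because x P_1(x) = p(x) = 2x - 2 and x^2 P_2(x) = q(x) = -3x are polynomials, hence analytic at x = 0.
p(0) = -2,  q(0) = 0.
Indicial equation: r(r-1) + p(0) r + q(0) = 0, i.e. r^2 + (p(0) - 1) r + q(0) = 0, i.e. r^2 - 3 r = 0.
Discriminant: (-3)^2 - 4(0) = 9, so r = (3 ± 3)/2.
Solving: r_1 = 3, r_2 = 0.

indicial: r^2 - 3 r = 0; roots r_1 = 3, r_2 = 0


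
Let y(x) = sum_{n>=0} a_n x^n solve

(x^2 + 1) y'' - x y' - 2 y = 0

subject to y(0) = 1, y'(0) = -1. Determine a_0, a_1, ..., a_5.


Ansatz: y(x) = sum_{n>=0} a_n x^n, so y'(x) = sum_{n>=1} n a_n x^(n-1) and y''(x) = sum_{n>=2} n(n-1) a_n x^(n-2).
Substitute into P(x) y'' + Q(x) y' + R(x) y = 0 with P(x) = x^2 + 1, Q(x) = -x, R(x) = -2, and match powers of x.
Initial conditions: a_0 = 1, a_1 = -1.
Setting the coefficient of each power of x to zero and solving order by order (substituting the coefficients already found):
  x^0: 2 a_2 - 2 a_0 = 0  ->  2 a_2 = 2 a_0 = 2  ->  a_2 = 1
  x^1: 6 a_3 - 3 a_1 = 0  ->  6 a_3 = 3 a_1 = -3  ->  a_3 = -1/2
  x^2: 12 a_4 - 2 a_2 = 0  ->  12 a_4 = 2 a_2 = 2  ->  a_4 = 1/6
  x^3: 20 a_5 + a_3 = 0  ->  20 a_5 = -a_3 = 1/2  ->  a_5 = 1/40
Truncated series: y(x) = 1 - x + x^2 - (1/2) x^3 + (1/6) x^4 + (1/40) x^5 + O(x^6).

a_0 = 1; a_1 = -1; a_2 = 1; a_3 = -1/2; a_4 = 1/6; a_5 = 1/40


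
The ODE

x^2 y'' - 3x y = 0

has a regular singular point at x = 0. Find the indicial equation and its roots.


Divide by x^2 to reach normal form y'' + P_1(x) y' + P_2(x) y = 0 with P_1(x) = 0 and P_2(x) = -3/x.
x = 0 is a singular point because the y-coefficient -3/x has a pole at x = 0.
It is a regular singular point because x P_1(x) = p(x) = 0 and x^2 P_2(x) = q(x) = -3x are polynomials, hence analytic at x = 0.
p(0) = 0,  q(0) = 0.
Indicial equation: r(r-1) + p(0) r + q(0) = 0, i.e. r^2 + (p(0) - 1) r + q(0) = 0, i.e. r^2 - 1 r = 0.
Discriminant: (-1)^2 - 4(0) = 1, so r = (1 ± 1)/2.
Solving: r_1 = 1, r_2 = 0.

indicial: r^2 - 1 r = 0; roots r_1 = 1, r_2 = 0


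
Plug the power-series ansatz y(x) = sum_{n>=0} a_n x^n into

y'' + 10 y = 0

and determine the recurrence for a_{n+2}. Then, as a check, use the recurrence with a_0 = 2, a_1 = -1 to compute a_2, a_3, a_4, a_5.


Substitute y = sum_n a_n x^n into y'' + (const) y = 0.
y''(x) = sum_{n>=0} (n+2)(n+1) a_{n+2} x^n.
The ODE becomes sum_n [(n+2)(n+1) a_{n+2} + 10 a_n] x^n = 0.
Setting each coefficient to zero gives the recurrence:
  (n+2)(n+1) a_{n+2} + 10 a_n = 0,
  a_{n+2} = -10 / ((n+1)(n+2)) a_n.

Check with a_0 = 2, a_1 = -1 (apply the recurrence for n = 0, 1, 2, 3): a_0 = 2, a_1 = -1, a_2 = -10, a_3 = 5/3, a_4 = 25/3, a_5 = -5/6.

a_{n+2} = -10/((n+1)(n+2)) * a_n; check: a_0 = 2, a_1 = -1, a_2 = -10, a_3 = 5/3, a_4 = 25/3, a_5 = -5/6


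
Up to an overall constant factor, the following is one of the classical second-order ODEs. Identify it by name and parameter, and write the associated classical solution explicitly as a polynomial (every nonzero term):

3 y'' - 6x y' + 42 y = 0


All three coefficients share the factor 3; dividing through by 3 gives  y'' - 2x y' + 14 y = 0.
This matches the Hermite equation y'' - 2x y' + 2n y = 0 with 2n = 14, so n = 7; the polynomial solution is H_7(x).
With y = sum_k a_k x^k, matching x^k gives (k+2)(k+1) a_{k+2} = 2(k - n) a_k = 2(k - 7) a_k. The right side vanishes at k = 7, so the series with the parity of 7 terminates at degree 7.
Standard normalization: leading coefficient of H_n is 2^n, so a_7 = 2^7 = 128. Work downward with a_k = (k+1)(k+2) a_{k+2} / (2(k - n)):
  a_5 = (6)(7)(128) / (2(5 - 7)) = 5376/(-4) = -1344
  a_3 = (4)(5)(-1344) / (2(3 - 7)) = -26880/(-8) = 3360
  a_1 = (2)(3)(3360) / (2(1 - 7)) = 20160/(-12) = -1680
Hence H_7(x) = 128 x^7 - 1344 x^5 + 3360 x^3 - 1680 x.

H_7(x); series = 128 x^7 - 1344 x^5 + 3360 x^3 - 1680 x


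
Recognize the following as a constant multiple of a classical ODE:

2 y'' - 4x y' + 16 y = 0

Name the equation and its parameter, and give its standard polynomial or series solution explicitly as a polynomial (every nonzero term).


All three coefficients share the factor 2; dividing through by 2 gives  y'' - 2x y' + 8 y = 0.
This matches the Hermite equation y'' - 2x y' + 2n y = 0 with 2n = 8, so n = 4; the polynomial solution is H_4(x).
With y = sum_k a_k x^k, matching x^k gives (k+2)(k+1) a_{k+2} = 2(k - n) a_k = 2(k - 4) a_k. The right side vanishes at k = 4, so the series with the parity of 4 terminates at degree 4.
Standard normalization: leading coefficient of H_n is 2^n, so a_4 = 2^4 = 16. Work downward with a_k = (k+1)(k+2) a_{k+2} / (2(k - n)):
  a_2 = (3)(4)(16) / (2(2 - 4)) = 192/(-4) = -48
  a_0 = (1)(2)(-48) / (2(0 - 4)) = -96/(-8) = 12
Hence H_4(x) = 16 x^4 - 48 x^2 + 12.

H_4(x); series = 16 x^4 - 48 x^2 + 12


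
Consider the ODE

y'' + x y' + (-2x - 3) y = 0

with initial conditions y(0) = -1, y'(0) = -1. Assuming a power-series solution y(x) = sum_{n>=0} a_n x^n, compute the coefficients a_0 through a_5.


Ansatz: y(x) = sum_{n>=0} a_n x^n, so y'(x) = sum_{n>=1} n a_n x^(n-1) and y''(x) = sum_{n>=2} n(n-1) a_n x^(n-2).
Substitute into P(x) y'' + Q(x) y' + R(x) y = 0 with P(x) = 1, Q(x) = x, R(x) = -2x - 3, and match powers of x.
Initial conditions: a_0 = -1, a_1 = -1.
Setting the coefficient of each power of x to zero and solving order by order (substituting the coefficients already found):
  x^0: 2 a_2 - 3 a_0 = 0  ->  2 a_2 = 3 a_0 = -3  ->  a_2 = -3/2
  x^1: 6 a_3 - 2 a_1 - 2 a_0 = 0  ->  6 a_3 = 2 a_1 + 2 a_0 = -4  ->  a_3 = -2/3
  x^2: 12 a_4 - a_2 - 2 a_1 = 0  ->  12 a_4 = a_2 + 2 a_1 = -7/2  ->  a_4 = -7/24
  x^3: 20 a_5 - 2 a_2 = 0  ->  20 a_5 = 2 a_2 = -3  ->  a_5 = -3/20
Truncated series: y(x) = -1 - x - (3/2) x^2 - (2/3) x^3 - (7/24) x^4 - (3/20) x^5 + O(x^6).

a_0 = -1; a_1 = -1; a_2 = -3/2; a_3 = -2/3; a_4 = -7/24; a_5 = -3/20


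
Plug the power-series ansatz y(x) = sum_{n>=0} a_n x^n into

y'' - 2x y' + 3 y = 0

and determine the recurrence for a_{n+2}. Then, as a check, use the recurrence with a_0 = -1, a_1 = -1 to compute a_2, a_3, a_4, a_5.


Substitute y = sum_n a_n x^n.
y''(x) has coefficient (n+2)(n+1) a_{n+2} at x^n;
-2 x y'(x) has coefficient -2 n a_n at x^n (shift);
3 y(x) has coefficient 3 a_n at x^n.
Matching x^n: (n+2)(n+1) a_{n+2} + (-2n + 3) a_n = 0.
Thus a_{n+2} = (2n - 3) / ((n+1)(n+2)) * a_n.

Check with a_0 = -1, a_1 = -1 (apply the recurrence for n = 0, 1, 2, 3): a_0 = -1, a_1 = -1, a_2 = 3/2, a_3 = 1/6, a_4 = 1/8, a_5 = 1/40.

a_(n+2) = (2n - 3) / ((n+1)(n+2)) * a_n; check: a_0 = -1, a_1 = -1, a_2 = 3/2, a_3 = 1/6, a_4 = 1/8, a_5 = 1/40


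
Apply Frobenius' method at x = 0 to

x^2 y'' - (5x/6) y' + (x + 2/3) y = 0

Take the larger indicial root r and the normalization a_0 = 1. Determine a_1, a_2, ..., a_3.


Write in Frobenius form y'' + (p(x)/x) y' + (q(x)/x^2) y = 0:
  p(x) = -5/6,  q(x) = x + 2/3.
Indicial equation: r(r-1) + (-5/6) r + (2/3) = 0 -> roots r_1 = 4/3, r_2 = 1/2.
Take r = r_1 = 4/3. Let y(x) = x^r sum_{n>=0} a_n x^n with a_0 = 1.
Substitute y = x^r sum a_n x^n and match x^{r+n}. The recurrence is
  D(n) a_n + 1 a_{n-1} = 0,  where D(n) = (r+n)(r+n-1) + (-5/6)(r+n) + (2/3).
  a_n = -1 / D(n) * a_{n-1}.
Since the indicial polynomial factors as (r - r_1)(r - r_2), D(n) = (r_1 + n - r_1)(r_1 + n - r_2) = n(n + 5/6).
Evaluating step by step (a_0 = 1):
  n = 1: D(1) = 1(1 + 5/6) = 11/6; numerator = -1(1) = -1; a_1 = (-1)/(11/6) = -6/11
  n = 2: D(2) = 2(2 + 5/6) = 17/3; numerator = -1(-6/11) = 6/11; a_2 = (6/11)/(17/3) = 18/187
  n = 3: D(3) = 3(3 + 5/6) = 23/2; numerator = -1(18/187) = -18/187; a_3 = (-18/187)/(23/2) = -36/4301

r = 4/3; a_0 = 1; a_1 = -6/11; a_2 = 18/187; a_3 = -36/4301


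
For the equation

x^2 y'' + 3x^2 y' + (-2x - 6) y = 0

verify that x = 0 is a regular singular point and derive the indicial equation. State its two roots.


Divide by x^2 to reach normal form y'' + P_1(x) y' + P_2(x) y = 0 with P_1(x) = 3 and P_2(x) = -2/x - 6/x^2.
x = 0 is a singular point because the y-coefficient -2/x - 6/x^2 has a pole at x = 0.
It is a regular singular point because x P_1(x) = p(x) = 3x and x^2 P_2(x) = q(x) = -2x - 6 are polynomials, hence analytic at x = 0.
p(0) = 0,  q(0) = -6.
Indicial equation: r(r-1) + p(0) r + q(0) = 0, i.e. r^2 + (p(0) - 1) r + q(0) = 0, i.e. r^2 - 1 r - 6 = 0.
Discriminant: (-1)^2 - 4(-6) = 25, so r = (1 ± 5)/2.
Solving: r_1 = 3, r_2 = -2.

indicial: r^2 - 1 r - 6 = 0; roots r_1 = 3, r_2 = -2


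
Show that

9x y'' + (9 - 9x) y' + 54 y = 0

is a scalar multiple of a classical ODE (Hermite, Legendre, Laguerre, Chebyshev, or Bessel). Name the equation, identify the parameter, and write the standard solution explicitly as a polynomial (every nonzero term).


All three coefficients share the factor 9; dividing through by 9 gives  x y'' + (1 - x) y' + 6 y = 0.
This matches the Laguerre equation x y'' + (1 - x) y' + n y = 0 with n = 6; the polynomial solution is L_6(x).
With y = sum_k a_k x^k, matching x^k gives (k+1)k a_{k+1} + (k+1) a_{k+1} - k a_k + n a_k = 0, i.e. (k+1)^2 a_{k+1} = (k - n) a_k = (k - 6) a_k. The right side vanishes at k = 6, so the series terminates at degree 6.
Standard normalization L_n(0) = 1 gives a_0 = 1. Work upward with a_{k+1} = (k - 6) a_k / (k+1)^2:
  a_1 = (0 - 6)(1) / 1^2 = -6/1 = -6
  a_2 = (1 - 6)(-6) / 2^2 = 30/4 = 15/2
  a_3 = (2 - 6)(15/2) / 3^2 = -30/9 = -10/3
  a_4 = (3 - 6)(-10/3) / 4^2 = 10/16 = 5/8
  a_5 = (4 - 6)(5/8) / 5^2 = (-5/4)/25 = -1/20
  a_6 = (5 - 6)(-1/20) / 6^2 = (1/20)/36 = 1/720
Hence L_6(x) = x^6/720 - x^5/20 + 5 x^4/8 - 10 x^3/3 + 15 x^2/2 - 6 x + 1.

L_6(x); series = x^6/720 - x^5/20 + 5 x^4/8 - 10 x^3/3 + 15 x^2/2 - 6 x + 1


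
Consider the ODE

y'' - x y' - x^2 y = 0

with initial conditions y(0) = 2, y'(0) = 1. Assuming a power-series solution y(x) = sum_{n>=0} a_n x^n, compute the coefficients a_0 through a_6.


Ansatz: y(x) = sum_{n>=0} a_n x^n, so y'(x) = sum_{n>=1} n a_n x^(n-1) and y''(x) = sum_{n>=2} n(n-1) a_n x^(n-2).
Substitute into P(x) y'' + Q(x) y' + R(x) y = 0 with P(x) = 1, Q(x) = -x, R(x) = -x^2, and match powers of x.
Initial conditions: a_0 = 2, a_1 = 1.
Setting the coefficient of each power of x to zero and solving order by order (substituting the coefficients already found):
  x^0: 2 a_2 = 0  ->  a_2 = 0
  x^1: 6 a_3 - a_1 = 0  ->  6 a_3 = a_1 = 1  ->  a_3 = 1/6
  x^2: 12 a_4 - 2 a_2 - a_0 = 0  ->  12 a_4 = 2 a_2 + a_0 = 2  ->  a_4 = 1/6
  x^3: 20 a_5 - 3 a_3 - a_1 = 0  ->  20 a_5 = 3 a_3 + a_1 = 3/2  ->  a_5 = 3/40
  x^4: 30 a_6 - 4 a_4 - a_2 = 0  ->  30 a_6 = 4 a_4 + a_2 = 2/3  ->  a_6 = 1/45
Truncated series: y(x) = 2 + x + (1/6) x^3 + (1/6) x^4 + (3/40) x^5 + (1/45) x^6 + O(x^7).

a_0 = 2; a_1 = 1; a_2 = 0; a_3 = 1/6; a_4 = 1/6; a_5 = 3/40; a_6 = 1/45


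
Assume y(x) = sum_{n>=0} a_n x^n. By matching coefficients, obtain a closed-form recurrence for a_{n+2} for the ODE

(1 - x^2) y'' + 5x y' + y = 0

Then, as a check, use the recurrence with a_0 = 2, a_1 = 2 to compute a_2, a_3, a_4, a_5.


Substitute y = sum_n a_n x^n.
(1 - 1 x^2) y'' contributes (n+2)(n+1) a_{n+2} - n(n-1) a_n at x^n.
5 x y'(x) contributes 5 n a_n at x^n.
y(x) contributes 1 a_n at x^n.
Matching x^n: (n+2)(n+1) a_{n+2} + (-n(n-1) + 5 n + 1) a_n = 0.
Thus a_{n+2} = (n(n-1) - 5 n - 1) / ((n+1)(n+2)) * a_n.

Check with a_0 = 2, a_1 = 2 (apply the recurrence for n = 0, 1, 2, 3): a_0 = 2, a_1 = 2, a_2 = -1, a_3 = -2, a_4 = 3/4, a_5 = 1.

a_(n+2) = (n(n-1) - 5 n - 1) / ((n+1)(n+2)) * a_n; check: a_0 = 2, a_1 = 2, a_2 = -1, a_3 = -2, a_4 = 3/4, a_5 = 1


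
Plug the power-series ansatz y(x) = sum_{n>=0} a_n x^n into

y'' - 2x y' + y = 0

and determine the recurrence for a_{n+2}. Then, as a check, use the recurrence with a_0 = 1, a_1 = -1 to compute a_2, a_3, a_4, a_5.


Substitute y = sum_n a_n x^n.
y''(x) has coefficient (n+2)(n+1) a_{n+2} at x^n;
-2 x y'(x) has coefficient -2 n a_n at x^n (shift);
y(x) has coefficient 1 a_n at x^n.
Matching x^n: (n+2)(n+1) a_{n+2} + (-2n + 1) a_n = 0.
Thus a_{n+2} = (2n - 1) / ((n+1)(n+2)) * a_n.

Check with a_0 = 1, a_1 = -1 (apply the recurrence for n = 0, 1, 2, 3): a_0 = 1, a_1 = -1, a_2 = -1/2, a_3 = -1/6, a_4 = -1/8, a_5 = -1/24.

a_(n+2) = (2n - 1) / ((n+1)(n+2)) * a_n; check: a_0 = 1, a_1 = -1, a_2 = -1/2, a_3 = -1/6, a_4 = -1/8, a_5 = -1/24


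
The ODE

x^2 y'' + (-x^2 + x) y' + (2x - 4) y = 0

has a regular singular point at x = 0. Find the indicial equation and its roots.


Divide by x^2 to reach normal form y'' + P_1(x) y' + P_2(x) y = 0 with P_1(x) = -1 + 1/x and P_2(x) = 2/x - 4/x^2.
x = 0 is a singular point because the y'-coefficient -1 + 1/x has a pole at x = 0 and the y-coefficient 2/x - 4/x^2 has a pole at x = 0.
It is a regular singular point because x P_1(x) = p(x) = 1 - x and x^2 P_2(x) = q(x) = 2x - 4 are polynomials, hence analytic at x = 0.
p(0) = 1,  q(0) = -4.
Indicial equation: r(r-1) + p(0) r + q(0) = 0, i.e. r^2 + (p(0) - 1) r + q(0) = 0, i.e. r^2 - 4 = 0.
Discriminant: (0)^2 - 4(-4) = 16, so r = (0 ± 4)/2.
Solving: r_1 = 2, r_2 = -2.

indicial: r^2 - 4 = 0; roots r_1 = 2, r_2 = -2


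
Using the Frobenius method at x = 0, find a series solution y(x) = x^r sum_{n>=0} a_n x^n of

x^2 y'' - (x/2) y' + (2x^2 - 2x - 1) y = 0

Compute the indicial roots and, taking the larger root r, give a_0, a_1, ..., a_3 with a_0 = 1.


Write in Frobenius form y'' + (p(x)/x) y' + (q(x)/x^2) y = 0:
  p(x) = -1/2,  q(x) = 2x^2 - 2x - 1.
Indicial equation: r(r-1) + (-1/2) r + (-1) = 0 -> roots r_1 = 2, r_2 = -1/2.
Take r = r_1 = 2. Let y(x) = x^r sum_{n>=0} a_n x^n with a_0 = 1.
Substitute y = x^r sum a_n x^n and match x^{r+n}. The recurrence is
  D(n) a_n - 2 a_{n-1} + 2 a_{n-2} = 0,  where D(n) = (r+n)(r+n-1) + (-1/2)(r+n) + (-1).
  a_n = [2 a_{n-1} - 2 a_{n-2}] / D(n).
Since the indicial polynomial factors as (r - r_1)(r - r_2), D(n) = (r_1 + n - r_1)(r_1 + n - r_2) = n(n + 5/2).
Evaluating step by step (a_0 = 1):
  n = 1: D(1) = 1(1 + 5/2) = 7/2; numerator = 2(1) = 2; a_1 = (2)/(7/2) = 4/7
  n = 2: D(2) = 2(2 + 5/2) = 9; numerator = 2(4/7) - 2(1) = -6/7; a_2 = (-6/7)/(9) = -2/21
  n = 3: D(3) = 3(3 + 5/2) = 33/2; numerator = 2(-2/21) - 2(4/7) = -4/3; a_3 = (-4/3)/(33/2) = -8/99

r = 2; a_0 = 1; a_1 = 4/7; a_2 = -2/21; a_3 = -8/99


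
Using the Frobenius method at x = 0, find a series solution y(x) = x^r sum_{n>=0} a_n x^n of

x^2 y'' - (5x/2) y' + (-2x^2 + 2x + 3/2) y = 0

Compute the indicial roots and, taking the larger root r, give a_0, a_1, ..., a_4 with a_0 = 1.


Write in Frobenius form y'' + (p(x)/x) y' + (q(x)/x^2) y = 0:
  p(x) = -5/2,  q(x) = -2x^2 + 2x + 3/2.
Indicial equation: r(r-1) + (-5/2) r + (3/2) = 0 -> roots r_1 = 3, r_2 = 1/2.
Take r = r_1 = 3. Let y(x) = x^r sum_{n>=0} a_n x^n with a_0 = 1.
Substitute y = x^r sum a_n x^n and match x^{r+n}. The recurrence is
  D(n) a_n + 2 a_{n-1} - 2 a_{n-2} = 0,  where D(n) = (r+n)(r+n-1) + (-5/2)(r+n) + (3/2).
  a_n = [-2 a_{n-1} + 2 a_{n-2}] / D(n).
Since the indicial polynomial factors as (r - r_1)(r - r_2), D(n) = (r_1 + n - r_1)(r_1 + n - r_2) = n(n + 5/2).
Evaluating step by step (a_0 = 1):
  n = 1: D(1) = 1(1 + 5/2) = 7/2; numerator = -2(1) = -2; a_1 = (-2)/(7/2) = -4/7
  n = 2: D(2) = 2(2 + 5/2) = 9; numerator = -2(-4/7) + 2(1) = 22/7; a_2 = (22/7)/(9) = 22/63
  n = 3: D(3) = 3(3 + 5/2) = 33/2; numerator = -2(22/63) + 2(-4/7) = -116/63; a_3 = (-116/63)/(33/2) = -232/2079
  n = 4: D(4) = 4(4 + 5/2) = 26; numerator = -2(-232/2079) + 2(22/63) = 1916/2079; a_4 = (1916/2079)/(26) = 958/27027

r = 3; a_0 = 1; a_1 = -4/7; a_2 = 22/63; a_3 = -232/2079; a_4 = 958/27027


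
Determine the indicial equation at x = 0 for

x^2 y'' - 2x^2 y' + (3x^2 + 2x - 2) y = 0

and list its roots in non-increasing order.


Divide by x^2 to reach normal form y'' + P_1(x) y' + P_2(x) y = 0 with P_1(x) = -2 and P_2(x) = 3 + 2/x - 2/x^2.
x = 0 is a singular point because the y-coefficient 3 + 2/x - 2/x^2 has a pole at x = 0.
It is a regular singular point because x P_1(x) = p(x) = -2x and x^2 P_2(x) = q(x) = 3x^2 + 2x - 2 are polynomials, hence analytic at x = 0.
p(0) = 0,  q(0) = -2.
Indicial equation: r(r-1) + p(0) r + q(0) = 0, i.e. r^2 + (p(0) - 1) r + q(0) = 0, i.e. r^2 - 1 r - 2 = 0.
Discriminant: (-1)^2 - 4(-2) = 9, so r = (1 ± 3)/2.
Solving: r_1 = 2, r_2 = -1.

indicial: r^2 - 1 r - 2 = 0; roots r_1 = 2, r_2 = -1


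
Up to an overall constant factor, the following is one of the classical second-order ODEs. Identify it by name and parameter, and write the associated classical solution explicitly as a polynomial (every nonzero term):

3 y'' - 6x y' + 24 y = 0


All three coefficients share the factor 3; dividing through by 3 gives  y'' - 2x y' + 8 y = 0.
This matches the Hermite equation y'' - 2x y' + 2n y = 0 with 2n = 8, so n = 4; the polynomial solution is H_4(x).
With y = sum_k a_k x^k, matching x^k gives (k+2)(k+1) a_{k+2} = 2(k - n) a_k = 2(k - 4) a_k. The right side vanishes at k = 4, so the series with the parity of 4 terminates at degree 4.
Standard normalization: leading coefficient of H_n is 2^n, so a_4 = 2^4 = 16. Work downward with a_k = (k+1)(k+2) a_{k+2} / (2(k - n)):
  a_2 = (3)(4)(16) / (2(2 - 4)) = 192/(-4) = -48
  a_0 = (1)(2)(-48) / (2(0 - 4)) = -96/(-8) = 12
Hence H_4(x) = 16 x^4 - 48 x^2 + 12.

H_4(x); series = 16 x^4 - 48 x^2 + 12


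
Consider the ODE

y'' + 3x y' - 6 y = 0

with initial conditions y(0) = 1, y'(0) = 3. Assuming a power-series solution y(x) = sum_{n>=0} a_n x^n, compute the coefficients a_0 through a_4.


Ansatz: y(x) = sum_{n>=0} a_n x^n, so y'(x) = sum_{n>=1} n a_n x^(n-1) and y''(x) = sum_{n>=2} n(n-1) a_n x^(n-2).
Substitute into P(x) y'' + Q(x) y' + R(x) y = 0 with P(x) = 1, Q(x) = 3x, R(x) = -6, and match powers of x.
Initial conditions: a_0 = 1, a_1 = 3.
Setting the coefficient of each power of x to zero and solving order by order (substituting the coefficients already found):
  x^0: 2 a_2 - 6 a_0 = 0  ->  2 a_2 = 6 a_0 = 6  ->  a_2 = 3
  x^1: 6 a_3 - 3 a_1 = 0  ->  6 a_3 = 3 a_1 = 9  ->  a_3 = 3/2
  x^2: 12 a_4 = 0  ->  a_4 = 0
Truncated series: y(x) = 1 + 3 x + 3 x^2 + (3/2) x^3 + O(x^5).

a_0 = 1; a_1 = 3; a_2 = 3; a_3 = 3/2; a_4 = 0


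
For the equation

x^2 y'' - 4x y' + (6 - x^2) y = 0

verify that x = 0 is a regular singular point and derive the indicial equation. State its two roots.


Divide by x^2 to reach normal form y'' + P_1(x) y' + P_2(x) y = 0 with P_1(x) = -4/x and P_2(x) = -1 + 6/x^2.
x = 0 is a singular point because the y'-coefficient -4/x has a pole at x = 0 and the y-coefficient -1 + 6/x^2 has a pole at x = 0.
It is a regular singular point because x P_1(x) = p(x) = -4 and x^2 P_2(x) = q(x) = 6 - x^2 are polynomials, hence analytic at x = 0.
p(0) = -4,  q(0) = 6.
Indicial equation: r(r-1) + p(0) r + q(0) = 0, i.e. r^2 + (p(0) - 1) r + q(0) = 0, i.e. r^2 - 5 r + 6 = 0.
Discriminant: (-5)^2 - 4(6) = 1, so r = (5 ± 1)/2.
Solving: r_1 = 3, r_2 = 2.

indicial: r^2 - 5 r + 6 = 0; roots r_1 = 3, r_2 = 2


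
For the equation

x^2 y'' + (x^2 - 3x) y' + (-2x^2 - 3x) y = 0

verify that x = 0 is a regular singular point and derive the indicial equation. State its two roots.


Divide by x^2 to reach normal form y'' + P_1(x) y' + P_2(x) y = 0 with P_1(x) = 1 - 3/x and P_2(x) = -2 - 3/x.
x = 0 is a singular point because the y'-coefficient 1 - 3/x has a pole at x = 0 and the y-coefficient -2 - 3/x has a pole at x = 0.
It is a regular singular point because x P_1(x) = p(x) = x - 3 and x^2 P_2(x) = q(x) = -2x^2 - 3x are polynomials, hence analytic at x = 0.
p(0) = -3,  q(0) = 0.
Indicial equation: r(r-1) + p(0) r + q(0) = 0, i.e. r^2 + (p(0) - 1) r + q(0) = 0, i.e. r^2 - 4 r = 0.
Discriminant: (-4)^2 - 4(0) = 16, so r = (4 ± 4)/2.
Solving: r_1 = 4, r_2 = 0.

indicial: r^2 - 4 r = 0; roots r_1 = 4, r_2 = 0


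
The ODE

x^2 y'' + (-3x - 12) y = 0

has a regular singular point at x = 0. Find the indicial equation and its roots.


Divide by x^2 to reach normal form y'' + P_1(x) y' + P_2(x) y = 0 with P_1(x) = 0 and P_2(x) = -3/x - 12/x^2.
x = 0 is a singular point because the y-coefficient -3/x - 12/x^2 has a pole at x = 0.
It is a regular singular point because x P_1(x) = p(x) = 0 and x^2 P_2(x) = q(x) = -3x - 12 are polynomials, hence analytic at x = 0.
p(0) = 0,  q(0) = -12.
Indicial equation: r(r-1) + p(0) r + q(0) = 0, i.e. r^2 + (p(0) - 1) r + q(0) = 0, i.e. r^2 - 1 r - 12 = 0.
Discriminant: (-1)^2 - 4(-12) = 49, so r = (1 ± 7)/2.
Solving: r_1 = 4, r_2 = -3.

indicial: r^2 - 1 r - 12 = 0; roots r_1 = 4, r_2 = -3


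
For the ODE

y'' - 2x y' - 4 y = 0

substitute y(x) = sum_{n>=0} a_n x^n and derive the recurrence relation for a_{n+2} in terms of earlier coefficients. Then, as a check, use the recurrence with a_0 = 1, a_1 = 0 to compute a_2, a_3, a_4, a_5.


Substitute y = sum_n a_n x^n.
y''(x) has coefficient (n+2)(n+1) a_{n+2} at x^n;
-2 x y'(x) has coefficient -2 n a_n at x^n (shift);
-4 y(x) has coefficient -4 a_n at x^n.
Matching x^n: (n+2)(n+1) a_{n+2} + (-2n - 4) a_n = 0.
Thus a_{n+2} = (2n + 4) / ((n+1)(n+2)) * a_n.

Check with a_0 = 1, a_1 = 0 (apply the recurrence for n = 0, 1, 2, 3): a_0 = 1, a_1 = 0, a_2 = 2, a_3 = 0, a_4 = 4/3, a_5 = 0.

a_(n+2) = (2n + 4) / ((n+1)(n+2)) * a_n; check: a_0 = 1, a_1 = 0, a_2 = 2, a_3 = 0, a_4 = 4/3, a_5 = 0


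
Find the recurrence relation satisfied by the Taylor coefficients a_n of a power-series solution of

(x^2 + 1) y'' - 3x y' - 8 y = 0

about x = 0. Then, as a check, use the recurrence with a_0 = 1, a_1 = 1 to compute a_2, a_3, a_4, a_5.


Substitute y = sum_n a_n x^n.
(1 + 1 x^2) y'' contributes (n+2)(n+1) a_{n+2} + n(n-1) a_n at x^n.
-3 x y'(x) contributes -3 n a_n at x^n.
-8 y(x) contributes -8 a_n at x^n.
Matching x^n: (n+2)(n+1) a_{n+2} + (n(n-1) - 3 n - 8) a_n = 0.
Thus a_{n+2} = (-n(n-1) + 3 n + 8) / ((n+1)(n+2)) * a_n.

Check with a_0 = 1, a_1 = 1 (apply the recurrence for n = 0, 1, 2, 3): a_0 = 1, a_1 = 1, a_2 = 4, a_3 = 11/6, a_4 = 4, a_5 = 121/120.

a_(n+2) = (-n(n-1) + 3 n + 8) / ((n+1)(n+2)) * a_n; check: a_0 = 1, a_1 = 1, a_2 = 4, a_3 = 11/6, a_4 = 4, a_5 = 121/120


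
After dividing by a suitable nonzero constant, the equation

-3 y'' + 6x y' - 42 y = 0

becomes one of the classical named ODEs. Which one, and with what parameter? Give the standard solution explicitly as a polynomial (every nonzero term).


All three coefficients share the factor -3; dividing through by -3 gives  y'' - 2x y' + 14 y = 0.
This matches the Hermite equation y'' - 2x y' + 2n y = 0 with 2n = 14, so n = 7; the polynomial solution is H_7(x).
With y = sum_k a_k x^k, matching x^k gives (k+2)(k+1) a_{k+2} = 2(k - n) a_k = 2(k - 7) a_k. The right side vanishes at k = 7, so the series with the parity of 7 terminates at degree 7.
Standard normalization: leading coefficient of H_n is 2^n, so a_7 = 2^7 = 128. Work downward with a_k = (k+1)(k+2) a_{k+2} / (2(k - n)):
  a_5 = (6)(7)(128) / (2(5 - 7)) = 5376/(-4) = -1344
  a_3 = (4)(5)(-1344) / (2(3 - 7)) = -26880/(-8) = 3360
  a_1 = (2)(3)(3360) / (2(1 - 7)) = 20160/(-12) = -1680
Hence H_7(x) = 128 x^7 - 1344 x^5 + 3360 x^3 - 1680 x.

H_7(x); series = 128 x^7 - 1344 x^5 + 3360 x^3 - 1680 x


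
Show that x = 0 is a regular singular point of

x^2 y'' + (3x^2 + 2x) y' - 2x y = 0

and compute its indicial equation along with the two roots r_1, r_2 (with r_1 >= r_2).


Divide by x^2 to reach normal form y'' + P_1(x) y' + P_2(x) y = 0 with P_1(x) = 3 + 2/x and P_2(x) = -2/x.
x = 0 is a singular point because the y'-coefficient 3 + 2/x has a pole at x = 0 and the y-coefficient -2/x has a pole at x = 0.
It is a regular singular point because x P_1(x) = p(x) = 3x + 2 and x^2 P_2(x) = q(x) = -2x are polynomials, hence analytic at x = 0.
p(0) = 2,  q(0) = 0.
Indicial equation: r(r-1) + p(0) r + q(0) = 0, i.e. r^2 + (p(0) - 1) r + q(0) = 0, i.e. r^2 + 1 r = 0.
Discriminant: (1)^2 - 4(0) = 1, so r = (-1 ± 1)/2.
Solving: r_1 = 0, r_2 = -1.

indicial: r^2 + 1 r = 0; roots r_1 = 0, r_2 = -1


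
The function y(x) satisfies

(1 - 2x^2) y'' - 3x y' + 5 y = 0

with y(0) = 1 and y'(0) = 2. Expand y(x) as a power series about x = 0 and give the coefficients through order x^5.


Ansatz: y(x) = sum_{n>=0} a_n x^n, so y'(x) = sum_{n>=1} n a_n x^(n-1) and y''(x) = sum_{n>=2} n(n-1) a_n x^(n-2).
Substitute into P(x) y'' + Q(x) y' + R(x) y = 0 with P(x) = 1 - 2x^2, Q(x) = -3x, R(x) = 5, and match powers of x.
Initial conditions: a_0 = 1, a_1 = 2.
Setting the coefficient of each power of x to zero and solving order by order (substituting the coefficients already found):
  x^0: 2 a_2 + 5 a_0 = 0  ->  2 a_2 = -5 a_0 = -5  ->  a_2 = -5/2
  x^1: 6 a_3 + 2 a_1 = 0  ->  6 a_3 = -2 a_1 = -4  ->  a_3 = -2/3
  x^2: 12 a_4 - 5 a_2 = 0  ->  12 a_4 = 5 a_2 = -25/2  ->  a_4 = -25/24
  x^3: 20 a_5 - 16 a_3 = 0  ->  20 a_5 = 16 a_3 = -32/3  ->  a_5 = -8/15
Truncated series: y(x) = 1 + 2 x - (5/2) x^2 - (2/3) x^3 - (25/24) x^4 - (8/15) x^5 + O(x^6).

a_0 = 1; a_1 = 2; a_2 = -5/2; a_3 = -2/3; a_4 = -25/24; a_5 = -8/15


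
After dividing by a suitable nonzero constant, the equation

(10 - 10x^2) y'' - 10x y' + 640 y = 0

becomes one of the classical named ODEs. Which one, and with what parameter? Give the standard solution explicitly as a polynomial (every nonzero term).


All three coefficients share the factor 10; dividing through by 10 gives  (1 - x^2) y'' - x y' + 64 y = 0.
This matches the Chebyshev equation (1 - x^2) y'' - x y' + n^2 y = 0 (note the -x y' term, not -2x y') with n^2 = 64, so n = 8; the polynomial solution is T_8(x).
With y = sum_k a_k x^k, matching x^k gives (k+2)(k+1) a_{k+2} = (k^2 - n^2) a_k = (k - 8)(k + 8) a_k. The right side vanishes at k = 8, so the series with the parity of 8 terminates at degree 8.
Standard normalization: leading coefficient of T_n is 2^(n-1), so a_8 = 2^7 = 128. Work downward with a_k = (k+1)(k+2) a_{k+2} / ((k - 8)(k + 8)):
  a_6 = (7)(8)(128) / ((6 - 8)(6 + 8)) = 7168/(-28) = -256
  a_4 = (5)(6)(-256) / ((4 - 8)(4 + 8)) = -7680/(-48) = 160
  a_2 = (3)(4)(160) / ((2 - 8)(2 + 8)) = 1920/(-60) = -32
  a_0 = (1)(2)(-32) / ((0 - 8)(0 + 8)) = -64/(-64) = 1
Hence T_8(x) = 128 x^8 - 256 x^6 + 160 x^4 - 32 x^2 + 1.

T_8(x); series = 128 x^8 - 256 x^6 + 160 x^4 - 32 x^2 + 1


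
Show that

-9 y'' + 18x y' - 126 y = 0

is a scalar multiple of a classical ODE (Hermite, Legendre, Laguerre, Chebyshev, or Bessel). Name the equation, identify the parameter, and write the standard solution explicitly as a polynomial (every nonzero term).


All three coefficients share the factor -9; dividing through by -9 gives  y'' - 2x y' + 14 y = 0.
This matches the Hermite equation y'' - 2x y' + 2n y = 0 with 2n = 14, so n = 7; the polynomial solution is H_7(x).
With y = sum_k a_k x^k, matching x^k gives (k+2)(k+1) a_{k+2} = 2(k - n) a_k = 2(k - 7) a_k. The right side vanishes at k = 7, so the series with the parity of 7 terminates at degree 7.
Standard normalization: leading coefficient of H_n is 2^n, so a_7 = 2^7 = 128. Work downward with a_k = (k+1)(k+2) a_{k+2} / (2(k - n)):
  a_5 = (6)(7)(128) / (2(5 - 7)) = 5376/(-4) = -1344
  a_3 = (4)(5)(-1344) / (2(3 - 7)) = -26880/(-8) = 3360
  a_1 = (2)(3)(3360) / (2(1 - 7)) = 20160/(-12) = -1680
Hence H_7(x) = 128 x^7 - 1344 x^5 + 3360 x^3 - 1680 x.

H_7(x); series = 128 x^7 - 1344 x^5 + 3360 x^3 - 1680 x


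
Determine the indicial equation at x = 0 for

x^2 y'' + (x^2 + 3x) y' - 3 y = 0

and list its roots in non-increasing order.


Divide by x^2 to reach normal form y'' + P_1(x) y' + P_2(x) y = 0 with P_1(x) = 1 + 3/x and P_2(x) = -3/x^2.
x = 0 is a singular point because the y'-coefficient 1 + 3/x has a pole at x = 0 and the y-coefficient -3/x^2 has a pole at x = 0.
It is a regular singular point because x P_1(x) = p(x) = x + 3 and x^2 P_2(x) = q(x) = -3 are polynomials, hence analytic at x = 0.
p(0) = 3,  q(0) = -3.
Indicial equation: r(r-1) + p(0) r + q(0) = 0, i.e. r^2 + (p(0) - 1) r + q(0) = 0, i.e. r^2 + 2 r - 3 = 0.
Discriminant: (2)^2 - 4(-3) = 16, so r = (-2 ± 4)/2.
Solving: r_1 = 1, r_2 = -3.

indicial: r^2 + 2 r - 3 = 0; roots r_1 = 1, r_2 = -3


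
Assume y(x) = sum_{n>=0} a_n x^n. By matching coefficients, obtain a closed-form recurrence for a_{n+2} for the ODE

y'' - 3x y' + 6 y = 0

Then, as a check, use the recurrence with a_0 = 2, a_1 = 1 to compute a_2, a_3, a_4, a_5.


Substitute y = sum_n a_n x^n.
y''(x) has coefficient (n+2)(n+1) a_{n+2} at x^n;
-3 x y'(x) has coefficient -3 n a_n at x^n (shift);
6 y(x) has coefficient 6 a_n at x^n.
Matching x^n: (n+2)(n+1) a_{n+2} + (-3n + 6) a_n = 0.
Thus a_{n+2} = (3n - 6) / ((n+1)(n+2)) * a_n.

Check with a_0 = 2, a_1 = 1 (apply the recurrence for n = 0, 1, 2, 3): a_0 = 2, a_1 = 1, a_2 = -6, a_3 = -1/2, a_4 = 0, a_5 = -3/40.

a_(n+2) = (3n - 6) / ((n+1)(n+2)) * a_n; check: a_0 = 2, a_1 = 1, a_2 = -6, a_3 = -1/2, a_4 = 0, a_5 = -3/40


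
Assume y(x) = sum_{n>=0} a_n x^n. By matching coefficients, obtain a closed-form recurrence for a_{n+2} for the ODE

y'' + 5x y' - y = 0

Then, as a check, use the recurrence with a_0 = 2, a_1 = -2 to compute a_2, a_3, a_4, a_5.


Substitute y = sum_n a_n x^n.
y''(x) has coefficient (n+2)(n+1) a_{n+2} at x^n;
5 x y'(x) has coefficient 5 n a_n at x^n (shift);
-y(x) has coefficient -1 a_n at x^n.
Matching x^n: (n+2)(n+1) a_{n+2} + (5n - 1) a_n = 0.
Thus a_{n+2} = (-5n + 1) / ((n+1)(n+2)) * a_n.

Check with a_0 = 2, a_1 = -2 (apply the recurrence for n = 0, 1, 2, 3): a_0 = 2, a_1 = -2, a_2 = 1, a_3 = 4/3, a_4 = -3/4, a_5 = -14/15.

a_(n+2) = (-5n + 1) / ((n+1)(n+2)) * a_n; check: a_0 = 2, a_1 = -2, a_2 = 1, a_3 = 4/3, a_4 = -3/4, a_5 = -14/15


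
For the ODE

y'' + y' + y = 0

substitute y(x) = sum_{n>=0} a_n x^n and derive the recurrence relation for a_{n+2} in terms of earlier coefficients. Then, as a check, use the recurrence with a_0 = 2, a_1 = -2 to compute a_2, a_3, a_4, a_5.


Substitute y = sum_n a_n x^n.
y''(x) has coefficient (n+2)(n+1) a_{n+2} at x^n;
y'(x) has coefficient (n+1) a_{n+1} at x^n;
y(x) has coefficient 1 a_n at x^n.
Matching x^n: (n+2)(n+1) a_{n+2} + (n+1) a_{n+1} + 1 a_n = 0.
Thus a_{n+2} = [-(n+1) a_{n+1} - 1 a_n] / ((n+1)(n+2)).

Check with a_0 = 2, a_1 = -2 (apply the recurrence for n = 0, 1, 2, 3): a_0 = 2, a_1 = -2, a_2 = 0, a_3 = 1/3, a_4 = -1/12, a_5 = 0.

a_(n+2) = [-(n+1) a_(n+1) - 1 a_n] / ((n+1)(n+2)); check: a_0 = 2, a_1 = -2, a_2 = 0, a_3 = 1/3, a_4 = -1/12, a_5 = 0


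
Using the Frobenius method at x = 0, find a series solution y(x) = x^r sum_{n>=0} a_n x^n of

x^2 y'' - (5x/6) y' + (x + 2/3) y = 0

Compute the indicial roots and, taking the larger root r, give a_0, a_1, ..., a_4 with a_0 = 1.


Write in Frobenius form y'' + (p(x)/x) y' + (q(x)/x^2) y = 0:
  p(x) = -5/6,  q(x) = x + 2/3.
Indicial equation: r(r-1) + (-5/6) r + (2/3) = 0 -> roots r_1 = 4/3, r_2 = 1/2.
Take r = r_1 = 4/3. Let y(x) = x^r sum_{n>=0} a_n x^n with a_0 = 1.
Substitute y = x^r sum a_n x^n and match x^{r+n}. The recurrence is
  D(n) a_n + 1 a_{n-1} = 0,  where D(n) = (r+n)(r+n-1) + (-5/6)(r+n) + (2/3).
  a_n = -1 / D(n) * a_{n-1}.
Since the indicial polynomial factors as (r - r_1)(r - r_2), D(n) = (r_1 + n - r_1)(r_1 + n - r_2) = n(n + 5/6).
Evaluating step by step (a_0 = 1):
  n = 1: D(1) = 1(1 + 5/6) = 11/6; numerator = -1(1) = -1; a_1 = (-1)/(11/6) = -6/11
  n = 2: D(2) = 2(2 + 5/6) = 17/3; numerator = -1(-6/11) = 6/11; a_2 = (6/11)/(17/3) = 18/187
  n = 3: D(3) = 3(3 + 5/6) = 23/2; numerator = -1(18/187) = -18/187; a_3 = (-18/187)/(23/2) = -36/4301
  n = 4: D(4) = 4(4 + 5/6) = 58/3; numerator = -1(-36/4301) = 36/4301; a_4 = (36/4301)/(58/3) = 54/124729

r = 4/3; a_0 = 1; a_1 = -6/11; a_2 = 18/187; a_3 = -36/4301; a_4 = 54/124729


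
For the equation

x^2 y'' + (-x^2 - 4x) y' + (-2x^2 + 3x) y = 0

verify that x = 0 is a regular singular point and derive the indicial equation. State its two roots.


Divide by x^2 to reach normal form y'' + P_1(x) y' + P_2(x) y = 0 with P_1(x) = -1 - 4/x and P_2(x) = -2 + 3/x.
x = 0 is a singular point because the y'-coefficient -1 - 4/x has a pole at x = 0 and the y-coefficient -2 + 3/x has a pole at x = 0.
It is a regular singular point because x P_1(x) = p(x) = -x - 4 and x^2 P_2(x) = q(x) = -2x^2 + 3x are polynomials, hence analytic at x = 0.
p(0) = -4,  q(0) = 0.
Indicial equation: r(r-1) + p(0) r + q(0) = 0, i.e. r^2 + (p(0) - 1) r + q(0) = 0, i.e. r^2 - 5 r = 0.
Discriminant: (-5)^2 - 4(0) = 25, so r = (5 ± 5)/2.
Solving: r_1 = 5, r_2 = 0.

indicial: r^2 - 5 r = 0; roots r_1 = 5, r_2 = 0


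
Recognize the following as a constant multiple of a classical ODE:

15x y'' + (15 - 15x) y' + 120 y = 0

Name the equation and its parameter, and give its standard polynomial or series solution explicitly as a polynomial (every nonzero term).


All three coefficients share the factor 15; dividing through by 15 gives  x y'' + (1 - x) y' + 8 y = 0.
This matches the Laguerre equation x y'' + (1 - x) y' + n y = 0 with n = 8; the polynomial solution is L_8(x).
With y = sum_k a_k x^k, matching x^k gives (k+1)k a_{k+1} + (k+1) a_{k+1} - k a_k + n a_k = 0, i.e. (k+1)^2 a_{k+1} = (k - n) a_k = (k - 8) a_k. The right side vanishes at k = 8, so the series terminates at degree 8.
Standard normalization L_n(0) = 1 gives a_0 = 1. Work upward with a_{k+1} = (k - 8) a_k / (k+1)^2:
  a_1 = (0 - 8)(1) / 1^2 = -8/1 = -8
  a_2 = (1 - 8)(-8) / 2^2 = 56/4 = 14
  a_3 = (2 - 8)(14) / 3^2 = -84/9 = -28/3
  a_4 = (3 - 8)(-28/3) / 4^2 = (140/3)/16 = 35/12
  a_5 = (4 - 8)(35/12) / 5^2 = (-35/3)/25 = -7/15
  a_6 = (5 - 8)(-7/15) / 6^2 = (7/5)/36 = 7/180
  a_7 = (6 - 8)(7/180) / 7^2 = (-7/90)/49 = -1/630
  a_8 = (7 - 8)(-1/630) / 8^2 = (1/630)/64 = 1/40320
Hence L_8(x) = x^8/40320 - x^7/630 + 7 x^6/180 - 7 x^5/15 + 35 x^4/12 - 28 x^3/3 + 14 x^2 - 8 x + 1.

L_8(x); series = x^8/40320 - x^7/630 + 7 x^6/180 - 7 x^5/15 + 35 x^4/12 - 28 x^3/3 + 14 x^2 - 8 x + 1


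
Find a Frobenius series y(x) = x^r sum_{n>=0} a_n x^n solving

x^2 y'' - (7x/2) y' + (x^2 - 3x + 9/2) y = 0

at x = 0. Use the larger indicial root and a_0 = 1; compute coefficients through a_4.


Write in Frobenius form y'' + (p(x)/x) y' + (q(x)/x^2) y = 0:
  p(x) = -7/2,  q(x) = x^2 - 3x + 9/2.
Indicial equation: r(r-1) + (-7/2) r + (9/2) = 0 -> roots r_1 = 3, r_2 = 3/2.
Take r = r_1 = 3. Let y(x) = x^r sum_{n>=0} a_n x^n with a_0 = 1.
Substitute y = x^r sum a_n x^n and match x^{r+n}. The recurrence is
  D(n) a_n - 3 a_{n-1} + 1 a_{n-2} = 0,  where D(n) = (r+n)(r+n-1) + (-7/2)(r+n) + (9/2).
  a_n = [3 a_{n-1} - 1 a_{n-2}] / D(n).
Since the indicial polynomial factors as (r - r_1)(r - r_2), D(n) = (r_1 + n - r_1)(r_1 + n - r_2) = n(n + 3/2).
Evaluating step by step (a_0 = 1):
  n = 1: D(1) = 1(1 + 3/2) = 5/2; numerator = 3(1) = 3; a_1 = (3)/(5/2) = 6/5
  n = 2: D(2) = 2(2 + 3/2) = 7; numerator = 3(6/5) - 1(1) = 13/5; a_2 = (13/5)/(7) = 13/35
  n = 3: D(3) = 3(3 + 3/2) = 27/2; numerator = 3(13/35) - 1(6/5) = -3/35; a_3 = (-3/35)/(27/2) = -2/315
  n = 4: D(4) = 4(4 + 3/2) = 22; numerator = 3(-2/315) - 1(13/35) = -41/105; a_4 = (-41/105)/(22) = -41/2310

r = 3; a_0 = 1; a_1 = 6/5; a_2 = 13/35; a_3 = -2/315; a_4 = -41/2310
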